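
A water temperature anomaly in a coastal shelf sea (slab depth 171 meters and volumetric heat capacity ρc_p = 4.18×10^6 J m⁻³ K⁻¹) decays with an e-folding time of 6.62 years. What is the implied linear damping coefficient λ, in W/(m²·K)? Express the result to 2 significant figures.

3.4

Areal heat capacity C = ρc_p × D = 4.18×10^6 × 171 = 7.15×10^8 J/(m²·K).
τ = 6.62 years = 2.09×10^8 s.
λ = C / τ = 7.15×10^8 / 2.09×10^8 = 3.42 W/(m²·K).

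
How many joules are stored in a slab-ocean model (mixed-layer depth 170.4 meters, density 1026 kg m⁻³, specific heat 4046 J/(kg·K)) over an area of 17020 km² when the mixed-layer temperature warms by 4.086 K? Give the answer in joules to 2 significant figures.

Areal heat capacity C = ρ c_p D = 1026 × 4046 × 170.4 = 7.07×10^8 J m⁻² K⁻¹.
Heat per unit area: q = C ΔT = 7.07×10^8 × 4.086 = 2.89×10^9 J/m².
Total heat: Q = q × A = 2.89×10^9 × (17020 × 10⁶ m²) = 4.92×10^19 J.

4.9×10^19 J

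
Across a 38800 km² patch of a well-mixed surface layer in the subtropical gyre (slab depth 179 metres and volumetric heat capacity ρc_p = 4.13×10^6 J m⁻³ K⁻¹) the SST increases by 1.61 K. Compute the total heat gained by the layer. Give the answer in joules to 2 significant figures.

Areal heat capacity C = ρc_p × D = 4.13×10^6 × 179 = 7.39×10^8 J m⁻² K⁻¹.
Heat per unit area: q = C ΔT = 7.39×10^8 × 1.61 = 1.19×10^9 J/m².
Total heat: Q = q × A = 1.19×10^9 × (38800 × 10⁶ m²) = 4.62×10^19 J.

4.6×10^19 J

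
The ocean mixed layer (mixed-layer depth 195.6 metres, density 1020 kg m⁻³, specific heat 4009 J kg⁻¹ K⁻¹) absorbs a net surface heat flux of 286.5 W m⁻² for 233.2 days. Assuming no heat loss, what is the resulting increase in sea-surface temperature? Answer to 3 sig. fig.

Areal heat capacity C = ρ c_p D = 1020 × 4009 × 195.6 = 8.00×10^8 J m⁻² K⁻¹.
Net heat input Q = F Δt = 286.5 × (233.2 days × 86400 s/day) = 5.77×10^9 J/m².
ΔT = Q / C = 5.77×10^9 / 8.00×10^8 = 7.22 K.

7.22 K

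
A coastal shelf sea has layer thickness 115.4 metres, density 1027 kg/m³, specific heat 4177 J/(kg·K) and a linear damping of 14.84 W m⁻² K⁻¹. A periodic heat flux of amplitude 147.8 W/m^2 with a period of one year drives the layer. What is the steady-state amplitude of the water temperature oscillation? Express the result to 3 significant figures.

1.48 K

Areal heat capacity C = ρ c_p D = 1027 × 4177 × 115.4 = 4.95×10^8 J/(m^2 K).
Angular frequency ω = 2π / T = 2π / 3.15×10^7 s = 1.99×10^-7 s⁻¹.
√((Cω)² + λ²) = √((98.6)² + 14.84²) = 99.7 W/(m²·K).
Amplitude A = F₀ / √((Cω)²+λ²) = 147.8 / 99.7 = 1.48 K.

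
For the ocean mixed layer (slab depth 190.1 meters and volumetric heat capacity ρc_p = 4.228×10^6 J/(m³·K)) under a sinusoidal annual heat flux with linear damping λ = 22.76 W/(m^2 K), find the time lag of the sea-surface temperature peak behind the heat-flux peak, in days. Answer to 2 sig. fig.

Areal heat capacity C = ρc_p × D = 4.228×10^6 × 190.1 = 8.04×10^8 J/(m²·K).
ω = 2π / 3.15×10^7 s = 1.99×10^-7 s⁻¹.
Phase lag φ = arctan(Cω/λ) = arctan(160/22.76) = 1.43 rad.
Time lag = φ / ω = 1.43 / 1.99×10^-7 = 7.18×10^6 s = 83.0 days.

83 days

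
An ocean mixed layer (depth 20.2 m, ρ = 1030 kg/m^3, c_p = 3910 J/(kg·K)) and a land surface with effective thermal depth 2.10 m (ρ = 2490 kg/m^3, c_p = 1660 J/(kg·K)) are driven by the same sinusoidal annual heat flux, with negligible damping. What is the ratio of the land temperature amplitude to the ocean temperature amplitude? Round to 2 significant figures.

C_ocean = 1030 × 3910 × 20.2 = 8.14×10^7 J/(m²·K).
C_land = 2490 × 1660 × 2.10 = 8.68×10^6 J/(m²·K).
Undamped amplitude ∝ 1/C, so A_land/A_ocean = C_ocean/C_land = 9.37.

9.4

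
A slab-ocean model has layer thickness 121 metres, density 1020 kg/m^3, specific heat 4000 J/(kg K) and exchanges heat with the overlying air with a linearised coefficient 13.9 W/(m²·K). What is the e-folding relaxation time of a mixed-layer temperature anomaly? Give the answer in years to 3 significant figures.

Areal heat capacity C = ρ c_p D = 1020 × 4000 × 121 = 4.94×10^8 J m⁻² K⁻¹.
Relaxation time τ = C / λ = 4.94×10^8 / 13.9 = 3.55×10^7 s.
In years: 3.55×10^7 s / (3.156×10^7 s/year) = 1.13 years.

1.13 years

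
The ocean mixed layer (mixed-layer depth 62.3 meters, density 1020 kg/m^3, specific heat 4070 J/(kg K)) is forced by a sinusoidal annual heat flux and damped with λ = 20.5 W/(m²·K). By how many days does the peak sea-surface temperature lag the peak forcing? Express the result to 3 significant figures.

Areal heat capacity C = ρ c_p D = 1020 × 4070 × 62.3 = 2.59×10^8 J m⁻² K⁻¹.
ω = 2π / 3.15×10^7 s = 1.99×10^-7 s⁻¹.
Phase lag φ = arctan(Cω/λ) = arctan(51.5/20.5) = 1.19 rad.
Time lag = φ / ω = 1.19 / 1.99×10^-7 = 5.98×10^6 s = 69.3 days.

69.3 days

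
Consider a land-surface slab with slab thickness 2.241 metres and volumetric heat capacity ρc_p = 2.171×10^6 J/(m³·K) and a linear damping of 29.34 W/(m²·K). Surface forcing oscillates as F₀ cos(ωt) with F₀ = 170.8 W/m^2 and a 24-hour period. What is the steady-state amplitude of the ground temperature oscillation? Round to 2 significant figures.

0.48 K

Areal heat capacity C = ρc_p × D = 2.171×10^6 × 2.241 = 4.87×10^6 J/(m²·K).
Angular frequency ω = 2π / T = 2π / 86400 s = 7.27×10^-5 s⁻¹.
√((Cω)² + λ²) = √((354)² + 29.34²) = 355 W/(m²·K).
Amplitude A = F₀ / √((Cω)²+λ²) = 170.8 / 355 = 0.481 K.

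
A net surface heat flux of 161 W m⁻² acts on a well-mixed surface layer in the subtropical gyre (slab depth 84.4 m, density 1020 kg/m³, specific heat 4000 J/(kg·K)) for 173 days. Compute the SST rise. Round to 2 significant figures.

7.0 K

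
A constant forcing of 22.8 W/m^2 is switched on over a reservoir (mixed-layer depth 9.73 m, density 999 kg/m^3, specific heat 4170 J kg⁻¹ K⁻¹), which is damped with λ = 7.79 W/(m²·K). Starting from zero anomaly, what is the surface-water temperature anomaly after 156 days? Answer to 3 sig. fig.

Areal heat capacity C = ρ c_p D = 999 × 4170 × 9.73 = 4.05×10^7 J/(m²·K).
τ = C / λ = 4.05×10^7 / 7.79 = 5.20×10^6 s.
Equilibrium anomaly ΔT_eq = F / λ = 22.8 / 7.79 = 2.93 K.
t = 156 days = 1.35×10^7 s, so t/τ = 2.59.
ΔT(t) = ΔT_eq (1 − e^(−t/τ)) = 2.93 × (1 − e^−2.59) = 2.71 K.

2.71 K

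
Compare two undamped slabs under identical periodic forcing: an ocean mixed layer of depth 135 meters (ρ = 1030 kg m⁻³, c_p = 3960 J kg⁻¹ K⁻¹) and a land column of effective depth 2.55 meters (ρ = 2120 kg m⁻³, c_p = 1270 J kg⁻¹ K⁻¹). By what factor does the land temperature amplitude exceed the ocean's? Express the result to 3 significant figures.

C_ocean = 1030 × 3960 × 135 = 5.51×10^8 J/(m²·K).
C_land = 2120 × 1270 × 2.55 = 6.87×10^6 J/(m²·K).
Undamped amplitude ∝ 1/C, so A_land/A_ocean = C_ocean/C_land = 80.2.

80.2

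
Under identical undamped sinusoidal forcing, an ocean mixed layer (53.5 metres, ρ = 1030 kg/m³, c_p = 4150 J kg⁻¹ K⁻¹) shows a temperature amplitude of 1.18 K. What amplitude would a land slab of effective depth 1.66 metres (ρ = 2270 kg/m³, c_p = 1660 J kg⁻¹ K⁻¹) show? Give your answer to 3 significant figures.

43.1 K

C_ocean = 2.29×10^8 J/(m²·K); C_land = 6.26×10^6 J/(m²·K).
A ∝ 1/C ⇒ A_land = A_ocean × C_ocean/C_land = 1.18 × 36.6 = 43.1 K.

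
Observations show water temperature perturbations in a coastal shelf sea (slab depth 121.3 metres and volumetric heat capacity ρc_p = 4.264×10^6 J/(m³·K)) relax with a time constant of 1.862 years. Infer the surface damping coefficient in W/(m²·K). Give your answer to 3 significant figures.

Areal heat capacity C = ρc_p × D = 4.264×10^6 × 121.3 = 5.17×10^8 J/(m²·K).
τ = 1.862 years = 5.88×10^7 s.
λ = C / τ = 5.17×10^8 / 5.88×10^7 = 8.80 W/(m²·K).

8.80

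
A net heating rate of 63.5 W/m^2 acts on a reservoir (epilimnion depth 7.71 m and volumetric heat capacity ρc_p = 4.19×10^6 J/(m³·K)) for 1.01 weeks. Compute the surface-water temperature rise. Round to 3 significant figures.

Areal heat capacity C = ρc_p × D = 4.19×10^6 × 7.71 = 3.23×10^7 J/(m²·K).
Net heat input Q = F Δt = 63.5 × (1.01 weeks × 6.048×10^5 s/week) = 3.88×10^7 J/m².
ΔT = Q / C = 3.88×10^7 / 3.23×10^7 = 1.20 K.

1.20 K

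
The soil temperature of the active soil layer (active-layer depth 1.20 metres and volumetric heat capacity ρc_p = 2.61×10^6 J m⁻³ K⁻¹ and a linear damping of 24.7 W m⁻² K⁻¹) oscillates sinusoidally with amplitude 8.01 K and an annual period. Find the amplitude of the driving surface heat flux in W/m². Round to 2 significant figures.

200

Areal heat capacity C = ρc_p × D = 2.61×10^6 × 1.20 = 3.13×10^6 J/(m²·K).
ω = 2π / 3.15×10^7 s = 1.99×10^-7 s⁻¹.
√((Cω)² + λ²) = √((0.624)² + 24.7²) = 24.7 W/(m²·K).
F₀ = A × √((Cω)²+λ²) = 8.01 × 24.7 = 198 W/m².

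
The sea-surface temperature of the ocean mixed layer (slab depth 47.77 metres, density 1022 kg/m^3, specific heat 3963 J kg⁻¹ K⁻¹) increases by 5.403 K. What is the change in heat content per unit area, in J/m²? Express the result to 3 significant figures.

1.05×10^9

Areal heat capacity C = ρ c_p D = 1022 × 3963 × 47.77 = 1.93×10^8 J/(m²·K).
ΔQ = C ΔT = 1.93×10^8 × 5.403 = 1.05×10^9 J/m².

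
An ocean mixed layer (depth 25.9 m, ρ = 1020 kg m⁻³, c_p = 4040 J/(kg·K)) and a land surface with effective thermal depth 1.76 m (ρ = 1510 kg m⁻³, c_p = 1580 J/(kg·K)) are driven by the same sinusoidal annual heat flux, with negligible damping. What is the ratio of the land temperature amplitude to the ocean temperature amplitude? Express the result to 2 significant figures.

C_ocean = 1020 × 4040 × 25.9 = 1.07×10^8 J/(m²·K).
C_land = 1510 × 1580 × 1.76 = 4.20×10^6 J/(m²·K).
Undamped amplitude ∝ 1/C, so A_land/A_ocean = C_ocean/C_land = 25.4.

25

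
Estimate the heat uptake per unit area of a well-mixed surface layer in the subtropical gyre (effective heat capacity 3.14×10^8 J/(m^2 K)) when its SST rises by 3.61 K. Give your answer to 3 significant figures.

Areal heat capacity C = 3.14×10^8 J/(m^2 K) (given).
ΔQ = C ΔT = 3.14×10^8 × 3.61 = 1.13×10^9 J/m².

1.13×10^9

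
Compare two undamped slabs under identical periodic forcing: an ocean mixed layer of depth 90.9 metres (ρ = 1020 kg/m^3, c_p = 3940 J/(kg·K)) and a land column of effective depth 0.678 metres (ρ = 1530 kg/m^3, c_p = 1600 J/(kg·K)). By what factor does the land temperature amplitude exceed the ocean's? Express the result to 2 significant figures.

220

C_ocean = 1020 × 3940 × 90.9 = 3.65×10^8 J/(m²·K).
C_land = 1530 × 1600 × 0.678 = 1.66×10^6 J/(m²·K).
Undamped amplitude ∝ 1/C, so A_land/A_ocean = C_ocean/C_land = 220.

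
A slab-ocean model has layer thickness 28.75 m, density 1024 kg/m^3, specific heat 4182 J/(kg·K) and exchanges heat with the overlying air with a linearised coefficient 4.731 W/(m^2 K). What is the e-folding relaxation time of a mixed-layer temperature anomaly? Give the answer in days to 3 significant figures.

Areal heat capacity C = ρ c_p D = 1024 × 4182 × 28.75 = 1.23×10^8 J/(m²·K).
Relaxation time τ = C / λ = 1.23×10^8 / 4.731 = 2.60×10^7 s.
In days: 2.60×10^7 s / (86400 s/day) = 301 days.

301 days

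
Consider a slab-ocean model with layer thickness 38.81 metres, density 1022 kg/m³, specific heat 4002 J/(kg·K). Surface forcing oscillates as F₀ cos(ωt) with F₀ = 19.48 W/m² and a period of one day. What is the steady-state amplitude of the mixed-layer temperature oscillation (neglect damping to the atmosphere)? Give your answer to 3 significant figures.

0.00169 K

Areal heat capacity C = ρ c_p D = 1022 × 4002 × 38.81 = 1.59×10^8 J/(m^2 K).
Angular frequency ω = 2π / T = 2π / 86400 s = 7.27×10^-5 s⁻¹.
Cω = 1.59×10^8 × 7.27×10^-5 = 11500 W/(m²·K).
Amplitude A = F₀ / (Cω) = 19.48 / 11500 = 0.00169 K.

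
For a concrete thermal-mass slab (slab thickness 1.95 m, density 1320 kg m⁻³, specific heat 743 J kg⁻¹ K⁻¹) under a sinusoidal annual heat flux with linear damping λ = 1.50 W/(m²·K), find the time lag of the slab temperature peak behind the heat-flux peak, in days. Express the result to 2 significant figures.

14 days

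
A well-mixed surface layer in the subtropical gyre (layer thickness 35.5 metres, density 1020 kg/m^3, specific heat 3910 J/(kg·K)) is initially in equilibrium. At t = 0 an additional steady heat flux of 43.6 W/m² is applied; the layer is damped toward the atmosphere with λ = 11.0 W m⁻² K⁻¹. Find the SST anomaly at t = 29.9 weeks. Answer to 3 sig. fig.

2.99 K

Areal heat capacity C = ρ c_p D = 1020 × 3910 × 35.5 = 1.42×10^8 J m⁻² K⁻¹.
τ = C / λ = 1.42×10^8 / 11.0 = 1.29×10^7 s.
Equilibrium anomaly ΔT_eq = F / λ = 43.6 / 11.0 = 3.96 K.
t = 29.9 weeks = 1.81×10^7 s, so t/τ = 1.40.
ΔT(t) = ΔT_eq (1 − e^(−t/τ)) = 3.96 × (1 − e^−1.40) = 2.99 K.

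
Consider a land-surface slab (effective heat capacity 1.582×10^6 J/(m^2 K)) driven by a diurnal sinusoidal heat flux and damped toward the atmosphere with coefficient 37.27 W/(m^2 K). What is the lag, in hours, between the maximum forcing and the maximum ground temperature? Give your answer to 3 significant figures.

4.80 hours

Areal heat capacity C = 1.582×10^6 J/(m^2 K) (given).
ω = 2π / 86400 s = 7.27×10^-5 s⁻¹.
Phase lag φ = arctan(Cω/λ) = arctan(115/37.27) = 1.26 rad.
Time lag = φ / ω = 1.26 / 7.27×10^-5 = 17300 s = 4.80 hours.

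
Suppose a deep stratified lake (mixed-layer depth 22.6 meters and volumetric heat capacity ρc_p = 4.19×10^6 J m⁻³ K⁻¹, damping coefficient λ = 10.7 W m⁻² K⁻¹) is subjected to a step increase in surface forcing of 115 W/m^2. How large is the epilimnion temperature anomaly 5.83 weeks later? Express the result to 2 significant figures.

Areal heat capacity C = ρc_p × D = 4.19×10^6 × 22.6 = 9.47×10^7 J/(m^2 K).
τ = C / λ = 9.47×10^7 / 10.7 = 8.85×10^6 s.
Equilibrium anomaly ΔT_eq = F / λ = 115 / 10.7 = 10.7 K.
t = 5.83 weeks = 3.53×10^6 s, so t/τ = 0.398.
ΔT(t) = ΔT_eq (1 − e^(−t/τ)) = 10.7 × (1 − e^−0.398) = 3.53 K.

3.5 K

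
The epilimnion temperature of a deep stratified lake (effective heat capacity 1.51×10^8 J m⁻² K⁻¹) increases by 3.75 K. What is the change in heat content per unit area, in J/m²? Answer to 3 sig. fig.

5.66×10^8

Areal heat capacity C = 1.51×10^8 J m⁻² K⁻¹ (given).
ΔQ = C ΔT = 1.51×10^8 × 3.75 = 5.66×10^8 J/m².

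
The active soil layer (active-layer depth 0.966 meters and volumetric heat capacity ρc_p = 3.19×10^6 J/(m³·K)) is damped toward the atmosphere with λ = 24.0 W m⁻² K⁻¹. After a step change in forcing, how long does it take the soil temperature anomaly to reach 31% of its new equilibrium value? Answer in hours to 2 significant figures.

Areal heat capacity C = ρc_p × D = 3.19×10^6 × 0.966 = 3.08×10^6 J m⁻² K⁻¹.
τ = C / λ = 3.08×10^6 / 24.0 = 1.28×10^5 s.
Fraction reached: 1 − e^(−t/τ) = 0.31 ⇒ t = −τ ln(1 − 0.31) = τ × 0.371.
t = 47600 s = 13.2 hours.

13 hours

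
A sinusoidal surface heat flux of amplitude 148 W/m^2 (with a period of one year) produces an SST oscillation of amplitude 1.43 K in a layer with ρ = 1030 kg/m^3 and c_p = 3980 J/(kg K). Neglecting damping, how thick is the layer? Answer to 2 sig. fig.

ω = 2π / 3.15×10^7 s = 1.99×10^-7 s⁻¹.
Required C = F₀ / (A ω) = 148 / (1.43 × 1.99×10^-7) = 5.19×10^8 J/(m²·K).
D = C / (ρ c_p) = 5.19×10^8 / (1030 × 3980) = 127 m.

130 m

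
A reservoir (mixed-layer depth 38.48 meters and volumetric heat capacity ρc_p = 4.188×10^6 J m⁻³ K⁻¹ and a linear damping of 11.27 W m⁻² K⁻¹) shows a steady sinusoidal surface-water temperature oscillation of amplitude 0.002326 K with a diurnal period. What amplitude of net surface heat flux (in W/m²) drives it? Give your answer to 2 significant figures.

27

Areal heat capacity C = ρc_p × D = 4.188×10^6 × 38.48 = 1.61×10^8 J m⁻² K⁻¹.
ω = 2π / 86400 s = 7.27×10^-5 s⁻¹.
√((Cω)² + λ²) = √((11700)² + 11.27²) = 11700 W/(m²·K).
F₀ = A × √((Cω)²+λ²) = 0.002326 × 11700 = 27.3 W/m².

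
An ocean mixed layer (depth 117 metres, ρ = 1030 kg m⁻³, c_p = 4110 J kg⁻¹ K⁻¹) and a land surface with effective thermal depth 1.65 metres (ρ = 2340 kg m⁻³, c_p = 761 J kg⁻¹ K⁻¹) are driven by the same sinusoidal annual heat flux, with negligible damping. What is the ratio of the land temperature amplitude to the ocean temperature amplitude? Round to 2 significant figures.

170

C_ocean = 1030 × 4110 × 117 = 4.95×10^8 J/(m²·K).
C_land = 2340 × 761 × 1.65 = 2.94×10^6 J/(m²·K).
Undamped amplitude ∝ 1/C, so A_land/A_ocean = C_ocean/C_land = 169.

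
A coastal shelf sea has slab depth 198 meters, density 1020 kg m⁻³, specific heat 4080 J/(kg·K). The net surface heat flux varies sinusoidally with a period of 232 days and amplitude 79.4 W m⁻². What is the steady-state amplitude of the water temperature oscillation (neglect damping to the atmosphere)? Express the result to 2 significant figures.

Areal heat capacity C = ρ c_p D = 1020 × 4080 × 198 = 8.24×10^8 J/(m^2 K).
Angular frequency ω = 2π / T = 2π / 2.00×10^7 s = 3.13×10^-7 s⁻¹.
Cω = 8.24×10^8 × 3.13×10^-7 = 258 W/(m²·K).
Amplitude A = F₀ / (Cω) = 79.4 / 258 = 0.307 K.

0.31 K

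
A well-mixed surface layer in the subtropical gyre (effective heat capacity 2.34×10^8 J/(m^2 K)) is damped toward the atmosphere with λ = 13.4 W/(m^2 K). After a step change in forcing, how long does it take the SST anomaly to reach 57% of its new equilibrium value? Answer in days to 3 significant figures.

171 days

Areal heat capacity C = 2.34×10^8 J/(m^2 K) (given).
τ = C / λ = 2.34×10^8 / 13.4 = 1.75×10^7 s.
Fraction reached: 1 − e^(−t/τ) = 0.57 ⇒ t = −τ ln(1 − 0.57) = τ × 0.844.
t = 1.47×10^7 s = 171 days.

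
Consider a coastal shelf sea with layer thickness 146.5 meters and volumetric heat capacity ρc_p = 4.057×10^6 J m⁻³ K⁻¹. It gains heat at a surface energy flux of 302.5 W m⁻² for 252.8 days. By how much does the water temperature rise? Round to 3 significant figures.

Areal heat capacity C = ρc_p × D = 4.057×10^6 × 146.5 = 5.94×10^8 J/(m²·K).
Net heat input Q = F Δt = 302.5 × (252.8 days × 86400 s/day) = 6.61×10^9 J/m².
ΔT = Q / C = 6.61×10^9 / 5.94×10^8 = 11.1 K.

11.1 K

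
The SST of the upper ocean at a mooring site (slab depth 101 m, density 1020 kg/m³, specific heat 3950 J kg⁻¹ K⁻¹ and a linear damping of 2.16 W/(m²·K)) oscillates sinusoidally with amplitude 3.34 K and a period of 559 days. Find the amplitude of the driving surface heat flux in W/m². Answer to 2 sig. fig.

Areal heat capacity C = ρ c_p D = 1020 × 3950 × 101 = 4.07×10^8 J/(m^2 K).
ω = 2π / 4.83×10^7 s = 1.30×10^-7 s⁻¹.
√((Cω)² + λ²) = √((52.9)² + 2.16²) = 53.0 W/(m²·K).
F₀ = A × √((Cω)²+λ²) = 3.34 × 53.0 = 177 W/m².

180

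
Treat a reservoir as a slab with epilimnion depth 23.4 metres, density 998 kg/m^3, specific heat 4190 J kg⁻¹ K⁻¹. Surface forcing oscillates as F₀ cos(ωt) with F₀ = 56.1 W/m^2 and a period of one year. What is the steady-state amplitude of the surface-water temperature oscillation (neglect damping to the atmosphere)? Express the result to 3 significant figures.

2.88 K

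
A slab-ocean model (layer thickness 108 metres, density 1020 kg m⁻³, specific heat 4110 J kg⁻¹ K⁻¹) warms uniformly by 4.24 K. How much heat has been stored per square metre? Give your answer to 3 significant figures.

Areal heat capacity C = ρ c_p D = 1020 × 4110 × 108 = 4.53×10^8 J/(m^2 K).
ΔQ = C ΔT = 4.53×10^8 × 4.24 = 1.92×10^9 J/m².

1.92×10^9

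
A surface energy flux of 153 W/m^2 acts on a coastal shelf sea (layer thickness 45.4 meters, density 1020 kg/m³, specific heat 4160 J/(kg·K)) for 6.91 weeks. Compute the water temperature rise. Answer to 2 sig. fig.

Areal heat capacity C = ρ c_p D = 1020 × 4160 × 45.4 = 1.93×10^8 J/(m²·K).
Net heat input Q = F Δt = 153 × (6.91 weeks × 6.048×10^5 s/week) = 6.39×10^8 J/m².
ΔT = Q / C = 6.39×10^8 / 1.93×10^8 = 3.32 K.

3.3 K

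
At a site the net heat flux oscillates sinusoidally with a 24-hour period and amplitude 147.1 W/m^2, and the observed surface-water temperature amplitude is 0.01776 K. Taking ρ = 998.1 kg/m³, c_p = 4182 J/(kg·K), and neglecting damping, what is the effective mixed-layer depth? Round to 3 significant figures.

27.3 m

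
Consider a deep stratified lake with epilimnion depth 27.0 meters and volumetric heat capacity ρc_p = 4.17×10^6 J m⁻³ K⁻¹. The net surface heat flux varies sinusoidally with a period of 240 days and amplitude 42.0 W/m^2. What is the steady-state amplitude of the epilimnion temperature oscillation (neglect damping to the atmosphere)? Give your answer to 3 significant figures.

Areal heat capacity C = ρc_p × D = 4.17×10^6 × 27.0 = 1.13×10^8 J/(m^2 K).
Angular frequency ω = 2π / T = 2π / 2.07×10^7 s = 3.03×10^-7 s⁻¹.
Cω = 1.13×10^8 × 3.03×10^-7 = 34.1 W/(m²·K).
Amplitude A = F₀ / (Cω) = 42.0 / 34.1 = 1.23 K.

1.23 K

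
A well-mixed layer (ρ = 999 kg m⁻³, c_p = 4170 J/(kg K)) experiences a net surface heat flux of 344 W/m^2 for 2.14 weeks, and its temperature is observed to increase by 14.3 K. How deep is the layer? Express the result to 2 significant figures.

Heat input Q = F Δt = 344 × 1.29×10^6 s = 4.45×10^8 J/m².
Required areal heat capacity C = Q / ΔT = 3.11×10^7 J/(m²·K).
Depth D = C / (ρ c_p) = 3.11×10^7 / (999 × 4170) = 7.47 m.

7.5 m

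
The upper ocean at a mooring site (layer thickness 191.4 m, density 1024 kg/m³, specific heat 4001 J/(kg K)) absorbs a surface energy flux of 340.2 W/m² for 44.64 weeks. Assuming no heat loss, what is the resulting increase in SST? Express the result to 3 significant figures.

11.7 K

Areal heat capacity C = ρ c_p D = 1024 × 4001 × 191.4 = 7.84×10^8 J/(m²·K).
Net heat input Q = F Δt = 340.2 × (44.64 weeks × 6.048×10^5 s/week) = 9.18×10^9 J/m².
ΔT = Q / C = 9.18×10^9 / 7.84×10^8 = 11.7 K.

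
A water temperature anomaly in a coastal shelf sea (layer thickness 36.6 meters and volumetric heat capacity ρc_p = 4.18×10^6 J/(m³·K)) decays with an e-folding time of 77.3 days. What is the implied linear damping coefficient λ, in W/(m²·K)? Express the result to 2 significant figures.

23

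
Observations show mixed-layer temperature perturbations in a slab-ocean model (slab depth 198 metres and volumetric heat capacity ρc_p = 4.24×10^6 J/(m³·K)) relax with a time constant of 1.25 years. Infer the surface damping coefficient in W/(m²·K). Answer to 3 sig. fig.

Areal heat capacity C = ρc_p × D = 4.24×10^6 × 198 = 8.40×10^8 J m⁻² K⁻¹.
τ = 1.25 years = 3.94×10^7 s.
λ = C / τ = 8.40×10^8 / 3.94×10^7 = 21.3 W/(m²·K).

21.3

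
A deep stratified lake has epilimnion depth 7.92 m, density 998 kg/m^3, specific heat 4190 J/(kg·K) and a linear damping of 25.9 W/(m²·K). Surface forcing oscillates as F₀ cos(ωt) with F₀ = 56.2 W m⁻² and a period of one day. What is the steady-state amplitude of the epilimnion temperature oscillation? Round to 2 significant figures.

Areal heat capacity C = ρ c_p D = 998 × 4190 × 7.92 = 3.31×10^7 J/(m^2 K).
Angular frequency ω = 2π / T = 2π / 86400 s = 7.27×10^-5 s⁻¹.
√((Cω)² + λ²) = √((2410)² + 25.9²) = 2410 W/(m²·K).
Amplitude A = F₀ / √((Cω)²+λ²) = 56.2 / 2410 = 0.0233 K.

0.023 K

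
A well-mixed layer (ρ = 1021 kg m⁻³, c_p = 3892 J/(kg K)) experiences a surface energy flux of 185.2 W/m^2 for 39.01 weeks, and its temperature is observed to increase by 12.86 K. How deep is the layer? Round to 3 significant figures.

85.5 m

Heat input Q = F Δt = 185.2 × 2.36×10^7 s = 4.37×10^9 J/m².
Required areal heat capacity C = Q / ΔT = 3.40×10^8 J/(m²·K).
Depth D = C / (ρ c_p) = 3.40×10^8 / (1021 × 3892) = 85.5 m.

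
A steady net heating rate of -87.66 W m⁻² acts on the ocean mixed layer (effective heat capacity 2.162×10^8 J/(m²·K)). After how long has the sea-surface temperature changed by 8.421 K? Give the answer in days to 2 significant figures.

240 days

Areal heat capacity C = 2.162×10^8 J/(m²·K) (given).
Time required: Δt = C ΔT / F = 2.16×10^8 × -8.421 / -87.66 = 2.08×10^7 s.
In days: 2.08×10^7 s / (86400 s/day) = 240 days.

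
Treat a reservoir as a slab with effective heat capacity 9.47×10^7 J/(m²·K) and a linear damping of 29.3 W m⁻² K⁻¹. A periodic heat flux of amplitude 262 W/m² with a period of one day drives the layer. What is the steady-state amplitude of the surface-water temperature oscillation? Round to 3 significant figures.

0.0380 K

Areal heat capacity C = 9.47×10^7 J/(m²·K) (given).
Angular frequency ω = 2π / T = 2π / 86400 s = 7.27×10^-5 s⁻¹.
√((Cω)² + λ²) = √((6890)² + 29.3²) = 6890 W/(m²·K).
Amplitude A = F₀ / √((Cω)²+λ²) = 262 / 6890 = 0.0380 K.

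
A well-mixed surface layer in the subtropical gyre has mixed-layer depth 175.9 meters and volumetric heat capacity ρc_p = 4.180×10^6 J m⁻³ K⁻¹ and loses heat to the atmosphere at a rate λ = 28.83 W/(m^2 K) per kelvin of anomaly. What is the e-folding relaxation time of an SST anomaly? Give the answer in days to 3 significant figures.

Areal heat capacity C = ρc_p × D = 4.180×10^6 × 175.9 = 7.35×10^8 J/(m²·K).
Relaxation time τ = C / λ = 7.35×10^8 / 28.83 = 2.55×10^7 s.
In days: 2.55×10^7 s / (86400 s/day) = 295 days.

295 days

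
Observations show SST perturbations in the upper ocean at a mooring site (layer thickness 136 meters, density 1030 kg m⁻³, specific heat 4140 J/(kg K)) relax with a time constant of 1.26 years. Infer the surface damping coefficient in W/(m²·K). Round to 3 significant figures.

Areal heat capacity C = ρ c_p D = 1030 × 4140 × 136 = 5.80×10^8 J/(m^2 K).
τ = 1.26 years = 3.98×10^7 s.
λ = C / τ = 5.80×10^8 / 3.98×10^7 = 14.6 W/(m²·K).

14.6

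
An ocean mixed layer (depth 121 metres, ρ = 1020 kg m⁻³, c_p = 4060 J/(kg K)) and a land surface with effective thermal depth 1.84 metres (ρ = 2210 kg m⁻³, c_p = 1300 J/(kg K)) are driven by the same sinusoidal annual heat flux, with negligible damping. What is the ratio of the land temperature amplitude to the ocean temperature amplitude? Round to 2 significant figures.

95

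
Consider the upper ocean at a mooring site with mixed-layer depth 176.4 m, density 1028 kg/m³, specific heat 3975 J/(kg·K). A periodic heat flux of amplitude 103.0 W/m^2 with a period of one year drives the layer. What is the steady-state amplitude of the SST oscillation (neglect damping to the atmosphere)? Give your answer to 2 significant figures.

0.72 K

Areal heat capacity C = ρ c_p D = 1028 × 3975 × 176.4 = 7.21×10^8 J/(m²·K).
Angular frequency ω = 2π / T = 2π / 3.15×10^7 s = 1.99×10^-7 s⁻¹.
Cω = 7.21×10^8 × 1.99×10^-7 = 144 W/(m²·K).
Amplitude A = F₀ / (Cω) = 103.0 / 144 = 0.717 K.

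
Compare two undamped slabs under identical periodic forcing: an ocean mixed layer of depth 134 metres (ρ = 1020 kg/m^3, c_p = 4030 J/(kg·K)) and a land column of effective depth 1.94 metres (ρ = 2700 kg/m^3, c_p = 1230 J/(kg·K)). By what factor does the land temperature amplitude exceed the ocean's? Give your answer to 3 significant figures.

85.5

C_ocean = 1020 × 4030 × 134 = 5.51×10^8 J/(m²·K).
C_land = 2700 × 1230 × 1.94 = 6.44×10^6 J/(m²·K).
Undamped amplitude ∝ 1/C, so A_land/A_ocean = C_ocean/C_land = 85.5.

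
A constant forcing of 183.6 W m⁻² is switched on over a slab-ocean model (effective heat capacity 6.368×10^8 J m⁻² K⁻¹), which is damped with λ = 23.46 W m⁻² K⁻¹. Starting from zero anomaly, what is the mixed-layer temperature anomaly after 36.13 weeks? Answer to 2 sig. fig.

4.3 K

Areal heat capacity C = 6.368×10^8 J m⁻² K⁻¹ (given).
τ = C / λ = 6.37×10^8 / 23.46 = 2.71×10^7 s.
Equilibrium anomaly ΔT_eq = F / λ = 183.6 / 23.46 = 7.83 K.
t = 36.13 weeks = 2.19×10^7 s, so t/τ = 0.805.
ΔT(t) = ΔT_eq (1 − e^(−t/τ)) = 7.83 × (1 − e^−0.805) = 4.33 K.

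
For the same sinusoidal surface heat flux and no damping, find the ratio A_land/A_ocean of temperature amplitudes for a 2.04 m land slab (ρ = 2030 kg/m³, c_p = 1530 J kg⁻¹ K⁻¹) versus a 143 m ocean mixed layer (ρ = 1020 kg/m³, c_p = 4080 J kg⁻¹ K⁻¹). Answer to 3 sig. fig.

C_ocean = 1020 × 4080 × 143 = 5.95×10^8 J/(m²·K).
C_land = 2030 × 1530 × 2.04 = 6.34×10^6 J/(m²·K).
Undamped amplitude ∝ 1/C, so A_land/A_ocean = C_ocean/C_land = 93.9.

93.9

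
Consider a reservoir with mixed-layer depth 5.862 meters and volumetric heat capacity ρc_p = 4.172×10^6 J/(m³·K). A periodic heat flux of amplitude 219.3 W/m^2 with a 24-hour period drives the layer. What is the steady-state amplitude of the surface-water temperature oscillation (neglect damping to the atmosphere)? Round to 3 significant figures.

0.123 K

Areal heat capacity C = ρc_p × D = 4.172×10^6 × 5.862 = 2.45×10^7 J/(m^2 K).
Angular frequency ω = 2π / T = 2π / 86400 s = 7.27×10^-5 s⁻¹.
Cω = 2.45×10^7 × 7.27×10^-5 = 1780 W/(m²·K).
Amplitude A = F₀ / (Cω) = 219.3 / 1780 = 0.123 K.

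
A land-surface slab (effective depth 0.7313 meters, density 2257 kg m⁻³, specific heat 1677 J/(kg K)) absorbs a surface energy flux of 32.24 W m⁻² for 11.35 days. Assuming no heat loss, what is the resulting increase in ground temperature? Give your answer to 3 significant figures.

Areal heat capacity C = ρ c_p D = 2257 × 1677 × 0.7313 = 2.77×10^6 J/(m^2 K).
Net heat input Q = F Δt = 32.24 × (11.35 days × 86400 s/day) = 3.16×10^7 J/m².
ΔT = Q / C = 3.16×10^7 / 2.77×10^6 = 11.4 K.

11.4 K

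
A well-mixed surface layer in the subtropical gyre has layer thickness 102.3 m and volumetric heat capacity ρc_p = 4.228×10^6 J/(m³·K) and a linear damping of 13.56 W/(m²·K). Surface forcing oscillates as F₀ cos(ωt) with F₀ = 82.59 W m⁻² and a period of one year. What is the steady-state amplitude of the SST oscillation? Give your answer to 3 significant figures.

0.947 K

Areal heat capacity C = ρc_p × D = 4.228×10^6 × 102.3 = 4.33×10^8 J/(m²·K).
Angular frequency ω = 2π / T = 2π / 3.15×10^7 s = 1.99×10^-7 s⁻¹.
√((Cω)² + λ²) = √((86.2)² + 13.56²) = 87.2 W/(m²·K).
Amplitude A = F₀ / √((Cω)²+λ²) = 82.59 / 87.2 = 0.947 K.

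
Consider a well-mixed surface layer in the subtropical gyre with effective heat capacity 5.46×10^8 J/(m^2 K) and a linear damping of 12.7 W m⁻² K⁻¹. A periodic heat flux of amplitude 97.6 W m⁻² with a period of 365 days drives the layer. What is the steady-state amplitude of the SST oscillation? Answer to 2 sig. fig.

Areal heat capacity C = 5.46×10^8 J/(m^2 K) (given).
Angular frequency ω = 2π / T = 2π / 3.15×10^7 s = 1.99×10^-7 s⁻¹.
√((Cω)² + λ²) = √((109)² + 12.7²) = 110 W/(m²·K).
Amplitude A = F₀ / √((Cω)²+λ²) = 97.6 / 110 = 0.891 K.

0.89 K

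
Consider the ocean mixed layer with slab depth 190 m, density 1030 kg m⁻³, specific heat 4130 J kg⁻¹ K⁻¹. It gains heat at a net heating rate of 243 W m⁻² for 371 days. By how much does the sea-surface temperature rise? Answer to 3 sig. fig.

Areal heat capacity C = ρ c_p D = 1030 × 4130 × 190 = 8.08×10^8 J/(m^2 K).
Net heat input Q = F Δt = 243 × (371 days × 86400 s/day) = 7.79×10^9 J/m².
ΔT = Q / C = 7.79×10^9 / 8.08×10^8 = 9.64 K.

9.64 K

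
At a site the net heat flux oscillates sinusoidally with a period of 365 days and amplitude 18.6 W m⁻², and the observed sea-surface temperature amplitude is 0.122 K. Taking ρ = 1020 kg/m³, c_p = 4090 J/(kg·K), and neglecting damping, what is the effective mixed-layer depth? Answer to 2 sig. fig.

180 m

ω = 2π / 3.15×10^7 s = 1.99×10^-7 s⁻¹.
Required C = F₀ / (A ω) = 18.6 / (0.122 × 1.99×10^-7) = 7.65×10^8 J/(m²·K).
D = C / (ρ c_p) = 7.65×10^8 / (1020 × 4090) = 183 m.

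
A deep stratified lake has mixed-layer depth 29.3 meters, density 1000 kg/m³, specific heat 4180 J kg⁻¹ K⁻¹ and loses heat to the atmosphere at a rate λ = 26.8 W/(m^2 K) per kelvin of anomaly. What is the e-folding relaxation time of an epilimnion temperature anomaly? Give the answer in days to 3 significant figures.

52.9 days

Areal heat capacity C = ρ c_p D = 1000 × 4180 × 29.3 = 1.22×10^8 J/(m²·K).
Relaxation time τ = C / λ = 1.22×10^8 / 26.8 = 4.57×10^6 s.
In days: 4.57×10^6 s / (86400 s/day) = 52.9 days.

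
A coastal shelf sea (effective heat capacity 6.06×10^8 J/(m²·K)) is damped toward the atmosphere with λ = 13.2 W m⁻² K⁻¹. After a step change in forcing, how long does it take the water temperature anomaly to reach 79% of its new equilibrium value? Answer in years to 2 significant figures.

2.3 years

Areal heat capacity C = 6.06×10^8 J/(m²·K) (given).
τ = C / λ = 6.06×10^8 / 13.2 = 4.59×10^7 s.
Fraction reached: 1 − e^(−t/τ) = 0.79 ⇒ t = −τ ln(1 − 0.79) = τ × 1.56.
t = 7.16×10^7 s = 2.27 years.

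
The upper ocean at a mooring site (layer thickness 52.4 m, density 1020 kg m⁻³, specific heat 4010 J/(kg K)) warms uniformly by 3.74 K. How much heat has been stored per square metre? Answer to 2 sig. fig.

8.0×10^8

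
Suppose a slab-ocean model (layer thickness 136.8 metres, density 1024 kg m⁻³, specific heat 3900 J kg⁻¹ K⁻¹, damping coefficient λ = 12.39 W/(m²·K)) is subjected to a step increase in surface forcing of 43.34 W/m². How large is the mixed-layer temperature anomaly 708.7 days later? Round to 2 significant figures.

Areal heat capacity C = ρ c_p D = 1024 × 3900 × 136.8 = 5.46×10^8 J m⁻² K⁻¹.
τ = C / λ = 5.46×10^8 / 12.39 = 4.41×10^7 s.
Equilibrium anomaly ΔT_eq = F / λ = 43.34 / 12.39 = 3.50 K.
t = 708.7 days = 6.12×10^7 s, so t/τ = 1.39.
ΔT(t) = ΔT_eq (1 − e^(−t/τ)) = 3.50 × (1 − e^−1.39) = 2.63 K.

2.6 K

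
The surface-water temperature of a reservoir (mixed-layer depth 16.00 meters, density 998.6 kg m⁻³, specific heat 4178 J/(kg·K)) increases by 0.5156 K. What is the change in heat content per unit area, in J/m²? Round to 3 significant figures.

3.44×10^7

Areal heat capacity C = ρ c_p D = 998.6 × 4178 × 16.00 = 6.68×10^7 J m⁻² K⁻¹.
ΔQ = C ΔT = 6.68×10^7 × 0.5156 = 3.44×10^7 J/m².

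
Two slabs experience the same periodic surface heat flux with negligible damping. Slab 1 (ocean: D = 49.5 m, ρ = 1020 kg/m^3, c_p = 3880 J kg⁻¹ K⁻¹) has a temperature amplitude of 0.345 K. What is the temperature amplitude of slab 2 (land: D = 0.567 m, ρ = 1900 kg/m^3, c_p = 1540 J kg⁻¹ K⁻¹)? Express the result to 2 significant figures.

C_ocean = 1.96×10^8 J/(m²·K); C_land = 1.66×10^6 J/(m²·K).
A ∝ 1/C ⇒ A_land = A_ocean × C_ocean/C_land = 0.345 × 118 = 40.7 K.

41 K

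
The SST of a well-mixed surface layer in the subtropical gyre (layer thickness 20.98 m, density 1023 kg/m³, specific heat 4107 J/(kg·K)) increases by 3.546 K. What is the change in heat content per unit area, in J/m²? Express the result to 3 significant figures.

Areal heat capacity C = ρ c_p D = 1023 × 4107 × 20.98 = 8.81×10^7 J/(m²·K).
ΔQ = C ΔT = 8.81×10^7 × 3.546 = 3.13×10^8 J/m².

3.13×10^8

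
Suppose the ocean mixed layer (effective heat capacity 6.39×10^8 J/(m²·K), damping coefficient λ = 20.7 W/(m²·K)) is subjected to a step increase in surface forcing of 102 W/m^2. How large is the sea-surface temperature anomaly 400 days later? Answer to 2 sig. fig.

3.3 K

Areal heat capacity C = 6.39×10^8 J/(m²·K) (given).
τ = C / λ = 6.39×10^8 / 20.7 = 3.09×10^7 s.
Equilibrium anomaly ΔT_eq = F / λ = 102 / 20.7 = 4.93 K.
t = 400 days = 3.46×10^7 s, so t/τ = 1.12.
ΔT(t) = ΔT_eq (1 − e^(−t/τ)) = 4.93 × (1 − e^−1.12) = 3.32 K.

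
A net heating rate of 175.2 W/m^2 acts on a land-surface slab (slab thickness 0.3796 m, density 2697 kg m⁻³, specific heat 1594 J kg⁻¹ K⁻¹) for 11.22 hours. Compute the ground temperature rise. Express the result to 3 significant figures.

Areal heat capacity C = ρ c_p D = 2697 × 1594 × 0.3796 = 1.63×10^6 J m⁻² K⁻¹.
Net heat input Q = F Δt = 175.2 × (11.22 hours × 3600 s/hour) = 7.08×10^6 J/m².
ΔT = Q / C = 7.08×10^6 / 1.63×10^6 = 4.34 K.

4.34 K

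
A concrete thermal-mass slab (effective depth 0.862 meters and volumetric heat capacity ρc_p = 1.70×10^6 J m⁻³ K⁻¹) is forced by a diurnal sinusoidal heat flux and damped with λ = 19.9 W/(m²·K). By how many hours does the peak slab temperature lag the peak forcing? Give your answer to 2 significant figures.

Areal heat capacity C = ρc_p × D = 1.70×10^6 × 0.862 = 1.47×10^6 J/(m²·K).
ω = 2π / 86400 s = 7.27×10^-5 s⁻¹.
Phase lag φ = arctan(Cω/λ) = arctan(107/19.9) = 1.39 rad.
Time lag = φ / ω = 1.39 / 7.27×10^-5 = 19100 s = 5.29 hours.

5.3 hours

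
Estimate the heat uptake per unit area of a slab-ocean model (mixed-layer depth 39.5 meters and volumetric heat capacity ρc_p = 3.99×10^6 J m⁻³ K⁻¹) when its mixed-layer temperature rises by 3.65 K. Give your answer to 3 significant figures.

5.75×10^8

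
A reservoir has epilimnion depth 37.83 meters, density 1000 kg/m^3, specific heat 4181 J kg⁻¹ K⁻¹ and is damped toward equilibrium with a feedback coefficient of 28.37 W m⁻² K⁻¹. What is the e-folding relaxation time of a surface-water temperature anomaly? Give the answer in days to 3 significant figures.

Areal heat capacity C = ρ c_p D = 1000 × 4181 × 37.83 = 1.58×10^8 J/(m²·K).
Relaxation time τ = C / λ = 1.58×10^8 / 28.37 = 5.58×10^6 s.
In days: 5.58×10^6 s / (86400 s/day) = 64.5 days.

64.5 days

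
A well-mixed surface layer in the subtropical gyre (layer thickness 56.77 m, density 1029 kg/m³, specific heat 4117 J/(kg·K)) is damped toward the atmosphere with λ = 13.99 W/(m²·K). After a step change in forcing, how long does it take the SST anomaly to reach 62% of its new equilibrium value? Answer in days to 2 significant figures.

Areal heat capacity C = ρ c_p D = 1029 × 4117 × 56.77 = 2.41×10^8 J m⁻² K⁻¹.
τ = C / λ = 2.41×10^8 / 13.99 = 1.72×10^7 s.
Fraction reached: 1 − e^(−t/τ) = 0.62 ⇒ t = −τ ln(1 − 0.62) = τ × 0.968.
t = 1.66×10^7 s = 193 days.

190 days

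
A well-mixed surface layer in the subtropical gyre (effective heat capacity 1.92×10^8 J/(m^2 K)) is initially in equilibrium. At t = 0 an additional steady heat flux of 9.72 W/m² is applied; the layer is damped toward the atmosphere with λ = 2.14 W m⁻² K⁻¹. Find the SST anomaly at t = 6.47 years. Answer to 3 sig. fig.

4.08 K

Areal heat capacity C = 1.92×10^8 J/(m^2 K) (given).
τ = C / λ = 1.92×10^8 / 2.14 = 8.97×10^7 s.
Equilibrium anomaly ΔT_eq = F / λ = 9.72 / 2.14 = 4.54 K.
t = 6.47 years = 2.04×10^8 s, so t/τ = 2.28.
ΔT(t) = ΔT_eq (1 − e^(−t/τ)) = 4.54 × (1 − e^−2.28) = 4.08 K.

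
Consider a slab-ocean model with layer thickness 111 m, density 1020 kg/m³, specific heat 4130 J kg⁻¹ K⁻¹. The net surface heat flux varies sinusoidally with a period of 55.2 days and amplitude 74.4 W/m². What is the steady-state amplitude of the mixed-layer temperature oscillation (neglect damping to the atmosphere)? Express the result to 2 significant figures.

0.12 K

Areal heat capacity C = ρ c_p D = 1020 × 4130 × 111 = 4.68×10^8 J/(m²·K).
Angular frequency ω = 2π / T = 2π / 4.77×10^6 s = 1.32×10^-6 s⁻¹.
Cω = 4.68×10^8 × 1.32×10^-6 = 616 W/(m²·K).
Amplitude A = F₀ / (Cω) = 74.4 / 616 = 0.121 K.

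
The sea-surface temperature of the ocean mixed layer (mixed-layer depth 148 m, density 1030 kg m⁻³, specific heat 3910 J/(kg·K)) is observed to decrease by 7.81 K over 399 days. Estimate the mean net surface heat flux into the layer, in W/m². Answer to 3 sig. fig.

-135

Areal heat capacity C = ρ c_p D = 1030 × 3910 × 148 = 5.96×10^8 J/(m²·K).
Required heat per unit area: Q = C ΔT = 5.96×10^8 × -7.81 = -4.66×10^9 J/m².
Flux F = Q / Δt = -4.66×10^9 / 3.45×10^7 s = -135 W/m².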